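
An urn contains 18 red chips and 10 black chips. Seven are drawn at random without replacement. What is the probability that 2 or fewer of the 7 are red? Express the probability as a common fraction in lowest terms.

1769/49335

Total selections: C(28,7) = 1184040.
Favorable selections (2 or fewer red): C(18,0)·C(10,7) + C(18,1)·C(10,6) + C(18,2)·C(10,5) = 120 + 3780 + 38556 = 42456.
Probability = 42456/1184040 = 1769/49335.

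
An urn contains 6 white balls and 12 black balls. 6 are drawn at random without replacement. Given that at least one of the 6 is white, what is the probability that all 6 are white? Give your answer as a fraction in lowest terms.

Work in counts. Selections with at least one white: C(18,6) − C(12,6) = 18564 − 924 = 17640.
Of those, selections where all 6 are white: C(6,6) = 1.
Conditional probability = 1/17640.

1/17640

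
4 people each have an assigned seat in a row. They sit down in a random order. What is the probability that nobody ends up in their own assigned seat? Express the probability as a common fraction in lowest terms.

There are 4! = 24 seatings.
By inclusion-exclusion, seatings with no fixed points: C(4,0)·4! − C(4,1)·3! + C(4,2)·2! − C(4,3)·1! + C(4,4)·0! = 9.
Probability = 9/24 = 3/8.

3/8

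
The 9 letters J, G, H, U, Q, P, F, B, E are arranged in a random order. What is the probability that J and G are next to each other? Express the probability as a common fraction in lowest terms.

2/9

There are 9! = 362880 arrangements.
Treat J and G as a block: 8! arrangements of the blocks × 2 orders within the block = 2·40320 = 80640.
Probability = 80640/362880 = 2/9.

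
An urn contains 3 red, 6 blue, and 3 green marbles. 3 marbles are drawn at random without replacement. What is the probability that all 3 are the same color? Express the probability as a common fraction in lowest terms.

There are C(12,3) = 220 ways to draw 3 marbles.
All same color: C(3,3) + C(6,3) + C(3,3) = 1 + 20 + 1 = 22.
Probability = 22/220 = 1/10.

1/10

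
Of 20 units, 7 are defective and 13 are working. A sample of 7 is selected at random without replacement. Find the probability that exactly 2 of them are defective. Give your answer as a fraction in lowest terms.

9009/25840

The sample space is all 7-subsets of the 20: C(20,7) = 77520.
Selections with exactly 2 defective: choose 2 of the 7 defective and 5 of the 13 working, C(7,2)·C(13,5) = 21·1287 = 27027.
Probability = 27027/77520 = 9009/25840.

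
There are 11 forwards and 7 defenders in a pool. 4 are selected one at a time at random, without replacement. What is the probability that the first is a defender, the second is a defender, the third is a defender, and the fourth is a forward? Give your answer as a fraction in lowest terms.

77/2448

Multiply the conditional probabilities at each draw: 7/18 · 6/17 · 5/16 · 11/15 = 2310/73440 = 77/2448.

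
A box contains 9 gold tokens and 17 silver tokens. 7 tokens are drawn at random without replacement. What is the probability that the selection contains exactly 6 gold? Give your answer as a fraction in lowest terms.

The sample space is all 7-subsets of the 26: C(26,7) = 657800.
Selections with exactly 6 gold: choose 6 of the 9 gold and 1 of the 17 silver, C(9,6)·C(17,1) = 84·17 = 1428.
Probability = 1428/657800 = 357/164450.

357/164450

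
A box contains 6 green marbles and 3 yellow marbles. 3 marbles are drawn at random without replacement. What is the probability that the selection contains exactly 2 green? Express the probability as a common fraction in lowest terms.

15/28

The sample space is all 3-subsets of the 9: C(9,3) = 84.
Selections with exactly 2 green: choose 2 of the 6 green and 1 of the 3 yellow, C(6,2)·C(3,1) = 15·3 = 45.
Probability = 45/84 = 15/28.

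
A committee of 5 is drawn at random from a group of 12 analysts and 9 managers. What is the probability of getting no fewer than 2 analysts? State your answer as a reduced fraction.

Total selections: C(21,5) = 20349.
Favorable selections (no fewer than 2 analysts): C(12,2)·C(9,3) + C(12,3)·C(9,2) + C(12,4)·C(9,1) + C(12,5)·C(9,0) = 5544 + 7920 + 4455 + 792 = 18711.
Probability = 18711/20349 = 297/323.

297/323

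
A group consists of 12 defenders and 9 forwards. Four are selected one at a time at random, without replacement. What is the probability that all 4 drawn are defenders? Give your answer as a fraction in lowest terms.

Multiply the conditional probabilities at each draw: 12/21 · 11/20 · 10/19 · 9/18 = 11880/143640 = 11/133.

11/133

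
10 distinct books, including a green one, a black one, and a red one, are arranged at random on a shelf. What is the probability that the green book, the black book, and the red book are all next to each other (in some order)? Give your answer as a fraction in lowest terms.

There are 10! = 3628800 arrangements.
Treat the three as one block: 8! placements × 3! orders within the block = 40320·6 = 241920.
Probability = 241920/3628800 = 1/15.

1/15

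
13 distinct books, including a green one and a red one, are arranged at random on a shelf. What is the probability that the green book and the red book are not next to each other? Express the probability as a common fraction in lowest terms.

There are 13! = 6227020800 arrangements.
Arrangements with the green book and the red book adjacent: 2·12! = 958003200.
So not adjacent: 6227020800 − 958003200 = 5269017600, probability 5269017600/6227020800 = 11/13.

11/13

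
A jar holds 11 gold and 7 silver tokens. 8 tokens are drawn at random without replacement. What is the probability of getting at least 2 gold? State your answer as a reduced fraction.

There are C(18,8) = 43758 ways to choose the 8.
The complement is exactly 1 gold: C(11,1)·C(7,7) = 11.
Probability = 1 − 11/43758 = 43747/43758 = 3977/3978.

3977/3978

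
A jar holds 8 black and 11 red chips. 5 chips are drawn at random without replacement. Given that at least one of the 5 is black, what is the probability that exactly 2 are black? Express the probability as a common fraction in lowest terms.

Work in counts. Selections with at least one black: C(19,5) − C(11,5) = 11628 − 462 = 11166.
Of those, selections where exactly 2 are black: C(8,2)·C(11,3) = 28·165 = 4620.
Conditional probability = 4620/11166 = 770/1861.

770/1861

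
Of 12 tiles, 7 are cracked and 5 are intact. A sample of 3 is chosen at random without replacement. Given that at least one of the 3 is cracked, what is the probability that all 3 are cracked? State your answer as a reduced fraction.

1/6

Work in counts. Selections with at least one cracked: C(12,3) − C(5,3) = 220 − 10 = 210.
Of those, selections where all 3 are cracked: C(7,3) = 35.
Conditional probability = 35/210 = 1/6.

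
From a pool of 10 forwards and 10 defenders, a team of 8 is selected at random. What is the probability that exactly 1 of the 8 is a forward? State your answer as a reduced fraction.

40/4199

Total number of selections: C(20,8) = 125970.
Selections with exactly 1 forward: choose 1 of the 10 forwards and 7 of the 10 defenders, C(10,1)·C(10,7) = 10·120 = 1200.
Probability = 1200/125970 = 40/4199.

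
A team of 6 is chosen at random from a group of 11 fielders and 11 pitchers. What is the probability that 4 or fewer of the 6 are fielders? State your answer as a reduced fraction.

There are C(22,6) = 74613 ways to choose the 6.
Favorable selections (4 or fewer fielders): C(11,0)·C(11,6) + C(11,1)·C(11,5) + C(11,2)·C(11,4) + C(11,3)·C(11,3) + C(11,4)·C(11,2) = 462 + 5082 + 18150 + 27225 + 18150 = 69069.
Probability = 69069/74613 = 299/323.

299/323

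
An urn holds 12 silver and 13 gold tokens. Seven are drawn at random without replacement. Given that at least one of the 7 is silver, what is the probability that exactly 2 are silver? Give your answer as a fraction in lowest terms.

Work in counts. Selections with at least one silver: C(25,7) − C(13,7) = 480700 − 1716 = 478984.
Of those, selections where exactly 2 are silver: C(12,2)·C(13,5) = 66·1287 = 84942.
Conditional probability = 84942/478984 = 3861/21772.

3861/21772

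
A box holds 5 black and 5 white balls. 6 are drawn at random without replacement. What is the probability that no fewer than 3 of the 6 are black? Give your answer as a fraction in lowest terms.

31/42

There are C(10,6) = 210 ways to choose the 6.
Favorable selections (no fewer than 3 black): C(5,3)·C(5,3) + C(5,4)·C(5,2) + C(5,5)·C(5,1) = 100 + 50 + 5 = 155.
Probability = 155/210 = 31/42.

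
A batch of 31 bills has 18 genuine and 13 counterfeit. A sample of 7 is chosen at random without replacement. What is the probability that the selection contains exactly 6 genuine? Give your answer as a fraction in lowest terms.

There are C(31,7) = 2629575 ways to choose 7 from 31.
Selections with exactly 6 genuine: choose 6 of the 18 genuine and 1 of the 13 counterfeit, C(18,6)·C(13,1) = 18564·13 = 241332.
Probability = 241332/2629575 = 6188/67425.

6188/67425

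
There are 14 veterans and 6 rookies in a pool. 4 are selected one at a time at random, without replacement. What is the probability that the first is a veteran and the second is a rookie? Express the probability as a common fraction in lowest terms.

Multiply the conditional probabilities at each draw: 14/20 · 6/19 = 84/380 = 21/95.

21/95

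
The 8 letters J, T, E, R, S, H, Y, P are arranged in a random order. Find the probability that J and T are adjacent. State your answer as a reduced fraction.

1/4

There are 8! = 40320 arrangements.
Treat J and T as a block: 7! arrangements of the blocks × 2 orders within the block = 2·5040 = 10080.
Probability = 10080/40320 = 1/4.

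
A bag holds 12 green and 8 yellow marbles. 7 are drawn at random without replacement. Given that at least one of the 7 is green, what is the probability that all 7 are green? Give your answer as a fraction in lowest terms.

Work in counts. Selections with at least one green: C(20,7) − C(8,7) = 77520 − 8 = 77512.
Of those, selections where all 7 are green: C(12,7) = 792.
Conditional probability = 792/77512 = 99/9689.

99/9689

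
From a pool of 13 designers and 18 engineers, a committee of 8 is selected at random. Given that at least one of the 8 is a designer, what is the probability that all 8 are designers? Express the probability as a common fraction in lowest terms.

Work in counts. Selections with at least one designer: C(31,8) − C(18,8) = 7888725 − 43758 = 7844967.
Of those, selections where all 8 are designers: C(13,8) = 1287.
Conditional probability = 1287/7844967 = 11/67051.

11/67051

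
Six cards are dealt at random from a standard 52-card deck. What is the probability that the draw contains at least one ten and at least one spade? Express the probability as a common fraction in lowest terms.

6772177/20358520

There are C(52,6) = 20358520 possible draws.
By inclusion-exclusion on the complements, draws missing all tens or all spades: C(48,6) + C(39,6) − C(36,6) = 12271512 + 3262623 − 1947792 = 13586343.
So draws with at least one of each: 20358520 − 13586343 = 6772177, probability 6772177/20358520.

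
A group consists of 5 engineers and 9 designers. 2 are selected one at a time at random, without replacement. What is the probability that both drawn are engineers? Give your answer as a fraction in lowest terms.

10/91

Multiply the conditional probabilities at each draw: 5/14 · 4/13 = 20/182 = 10/91.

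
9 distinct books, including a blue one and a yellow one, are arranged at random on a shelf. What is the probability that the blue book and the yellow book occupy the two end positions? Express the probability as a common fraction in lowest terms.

There are 9! = 362880 arrangements.
Place the blue book and the yellow book at the ends in 2 ways, arrange the remaining 7 in 7! = 5040 ways: 2·5040 = 10080.
Probability = 10080/362880 = 1/36.

1/36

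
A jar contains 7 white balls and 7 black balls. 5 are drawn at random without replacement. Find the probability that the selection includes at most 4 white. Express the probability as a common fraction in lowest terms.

Total selections: C(14,5) = 2002.
The complement is exactly 5 white: C(7,5)·C(7,0) = 21.
Probability = 1 − 21/2002 = 1981/2002 = 283/286.

283/286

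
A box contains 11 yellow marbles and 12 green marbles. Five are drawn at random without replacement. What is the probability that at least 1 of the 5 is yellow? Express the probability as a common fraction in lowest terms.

2987/3059

There are C(23,5) = 33649 ways to choose the 5.
The complement is all 5 are green: C(12,5) = 792.
Probability = 1 − 792/33649 = 32857/33649 = 2987/3059.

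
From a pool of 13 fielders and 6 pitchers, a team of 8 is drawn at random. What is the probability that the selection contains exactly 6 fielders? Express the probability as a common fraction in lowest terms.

110/323

The sample space is all 8-subsets of the 19: C(19,8) = 75582.
Selections with exactly 6 fielders: choose 6 of the 13 fielders and 2 of the 6 pitchers, C(13,6)·C(6,2) = 1716·15 = 25740.
Probability = 25740/75582 = 110/323.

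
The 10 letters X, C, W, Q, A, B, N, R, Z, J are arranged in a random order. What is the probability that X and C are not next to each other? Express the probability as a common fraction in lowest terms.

4/5

There are 10! = 3628800 arrangements.
Arrangements with X and C adjacent: 2·9! = 725760.
So not adjacent: 3628800 − 725760 = 2903040, probability 2903040/3628800 = 4/5.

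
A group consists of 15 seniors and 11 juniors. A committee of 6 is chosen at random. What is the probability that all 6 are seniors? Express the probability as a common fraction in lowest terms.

1/46

There are C(26,6) = 230230 possible selections.
Selections with all seniors: C(15,6) = 5005.
Probability = 5005/230230 = 1/46.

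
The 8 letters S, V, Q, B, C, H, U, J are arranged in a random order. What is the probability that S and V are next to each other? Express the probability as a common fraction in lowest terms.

1/4

There are 8! = 40320 arrangements.
Treat S and V as a block: 7! arrangements of the blocks × 2 orders within the block = 2·5040 = 10080.
Probability = 10080/40320 = 1/4.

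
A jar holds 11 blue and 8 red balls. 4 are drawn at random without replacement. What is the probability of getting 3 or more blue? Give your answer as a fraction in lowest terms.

There are C(19,4) = 3876 ways to choose the 4.
Favorable selections (3 or more blue): C(11,3)·C(8,1) + C(11,4)·C(8,0) = 1320 + 330 = 1650.
Probability = 1650/3876 = 275/646.

275/646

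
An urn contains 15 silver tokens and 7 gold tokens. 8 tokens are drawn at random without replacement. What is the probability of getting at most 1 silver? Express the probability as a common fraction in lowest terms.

There are C(22,8) = 319770 ways to choose the 8.
Favorable selections (at most 1 silver): C(15,1)·C(7,7) = 15.
Probability = 15/319770 = 1/21318.

1/21318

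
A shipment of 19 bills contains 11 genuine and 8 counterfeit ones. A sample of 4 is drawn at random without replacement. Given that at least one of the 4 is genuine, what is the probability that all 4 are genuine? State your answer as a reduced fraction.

15/173

Work in counts. Selections with at least one genuine: C(19,4) − C(8,4) = 3876 − 70 = 3806.
Of those, selections where all 4 are genuine: C(11,4) = 330.
Conditional probability = 330/3806 = 15/173.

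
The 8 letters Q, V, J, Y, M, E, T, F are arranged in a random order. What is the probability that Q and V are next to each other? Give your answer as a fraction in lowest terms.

There are 8! = 40320 arrangements.
Treat Q and V as a block: 7! arrangements of the blocks × 2 orders within the block = 2·5040 = 10080.
Probability = 10080/40320 = 1/4.

1/4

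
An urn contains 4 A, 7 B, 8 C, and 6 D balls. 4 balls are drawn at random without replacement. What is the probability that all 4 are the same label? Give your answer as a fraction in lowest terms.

There are C(25,4) = 12650 ways to draw 4 balls.
All same label: C(4,4) + C(7,4) + C(8,4) + C(6,4) = 1 + 35 + 70 + 15 = 121.
Probability = 121/12650 = 11/1150.

11/1150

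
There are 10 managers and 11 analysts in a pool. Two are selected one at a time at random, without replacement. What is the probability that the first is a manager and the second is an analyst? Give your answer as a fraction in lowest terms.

11/42

Multiply the conditional probabilities at each draw: 10/21 · 11/20 = 110/420 = 11/42.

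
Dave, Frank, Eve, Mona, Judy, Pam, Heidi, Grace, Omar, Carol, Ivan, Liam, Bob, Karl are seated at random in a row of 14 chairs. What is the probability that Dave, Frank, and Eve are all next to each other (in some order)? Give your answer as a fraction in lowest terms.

3/91

There are 14! = 87178291200 arrangements.
Treat the three as one block: 12! placements × 3! orders within the block = 479001600·6 = 2874009600.
Probability = 2874009600/87178291200 = 3/91.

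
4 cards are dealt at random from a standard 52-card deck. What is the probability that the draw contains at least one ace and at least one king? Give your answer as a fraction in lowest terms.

There are C(52,4) = 270725 possible draws.
By inclusion-exclusion on the complements, draws missing all aces or all kings: C(48,4) + C(48,4) − C(44,4) = 194580 + 194580 − 135751 = 253409.
So draws with at least one of each: 270725 − 253409 = 17316, probability 17316/270725 = 1332/20825.

1332/20825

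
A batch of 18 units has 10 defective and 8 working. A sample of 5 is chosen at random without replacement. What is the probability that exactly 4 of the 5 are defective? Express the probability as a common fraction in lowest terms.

10/51

The sample space is all 5-subsets of the 18: C(18,5) = 8568.
Selections with exactly 4 defective: choose 4 of the 10 defective and 1 of the 8 working, C(10,4)·C(8,1) = 210·8 = 1680.
Probability = 1680/8568 = 10/51.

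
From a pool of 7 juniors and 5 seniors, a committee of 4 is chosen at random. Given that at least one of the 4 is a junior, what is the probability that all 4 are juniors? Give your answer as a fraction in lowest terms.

Work in counts. Selections with at least one junior: C(12,4) − C(5,4) = 495 − 5 = 490.
Of those, selections where all 4 are juniors: C(7,4) = 35.
Conditional probability = 35/490 = 1/14.

1/14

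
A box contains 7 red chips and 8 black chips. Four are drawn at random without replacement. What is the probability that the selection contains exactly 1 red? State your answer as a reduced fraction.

Total number of selections: C(15,4) = 1365.
Selections with exactly 1 red: choose 1 of the 7 red and 3 of the 8 black, C(7,1)·C(8,3) = 7·56 = 392.
Probability = 392/1365 = 56/195.

56/195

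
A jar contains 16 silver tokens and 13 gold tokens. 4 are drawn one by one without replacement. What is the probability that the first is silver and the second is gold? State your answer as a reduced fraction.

Multiply the conditional probabilities at each draw: 16/29 · 13/28 = 208/812 = 52/203.

52/203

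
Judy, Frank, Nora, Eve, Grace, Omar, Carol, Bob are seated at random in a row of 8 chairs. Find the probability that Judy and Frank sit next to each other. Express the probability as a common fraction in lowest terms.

There are 8! = 40320 arrangements.
Treat Judy and Frank as a block: 7! arrangements of the blocks × 2 orders within the block = 2·5040 = 10080.
Probability = 10080/40320 = 1/4.

1/4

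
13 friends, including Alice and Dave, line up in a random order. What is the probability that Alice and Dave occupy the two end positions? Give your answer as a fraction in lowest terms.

1/78

There are 13! = 6227020800 arrangements.
Place Alice and Dave at the ends in 2 ways, arrange the remaining 11 in 11! = 39916800 ways: 2·39916800 = 79833600.
Probability = 79833600/6227020800 = 1/78.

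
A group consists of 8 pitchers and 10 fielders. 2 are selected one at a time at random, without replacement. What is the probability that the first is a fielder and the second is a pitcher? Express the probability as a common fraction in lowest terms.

40/153

Multiply the conditional probabilities at each draw: 10/18 · 8/17 = 80/306 = 40/153.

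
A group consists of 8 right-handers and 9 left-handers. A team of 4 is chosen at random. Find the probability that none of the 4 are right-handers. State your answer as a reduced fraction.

There are C(17,4) = 2380 possible selections.
Selections with no right-handers (all left-handers): C(9,4) = 126.
Probability = 126/2380 = 9/170.

9/170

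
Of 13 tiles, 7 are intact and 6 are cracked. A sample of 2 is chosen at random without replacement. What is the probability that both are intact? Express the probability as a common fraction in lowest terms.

There are C(13,2) = 78 possible selections.
Selections with all intact: C(7,2) = 21.
Probability = 21/78 = 7/26.

7/26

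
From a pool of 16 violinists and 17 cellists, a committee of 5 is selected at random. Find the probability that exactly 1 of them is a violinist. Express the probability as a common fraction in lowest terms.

4760/29667

Total number of selections: C(33,5) = 237336.
Selections with exactly 1 violinist: choose 1 of the 16 violinists and 4 of the 17 cellists, C(16,1)·C(17,4) = 16·2380 = 38080.
Probability = 38080/237336 = 4760/29667.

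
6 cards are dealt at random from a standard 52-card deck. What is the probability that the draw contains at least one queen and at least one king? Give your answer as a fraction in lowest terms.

There are C(52,6) = 20358520 possible draws.
By inclusion-exclusion on the complements, draws missing all queens or all kings: C(48,6) + C(48,6) − C(44,6) = 12271512 + 12271512 − 7059052 = 17483972.
So draws with at least one of each: 20358520 − 17483972 = 2874548, probability 2874548/20358520 = 718637/5089630.

718637/5089630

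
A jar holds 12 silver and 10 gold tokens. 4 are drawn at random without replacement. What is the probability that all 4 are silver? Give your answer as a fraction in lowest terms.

There are C(22,4) = 7315 possible selections.
Selections with all silver: C(12,4) = 495.
Probability = 495/7315 = 9/133.

9/133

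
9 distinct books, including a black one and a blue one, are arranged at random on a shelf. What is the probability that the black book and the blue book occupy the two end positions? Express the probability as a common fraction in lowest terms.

1/36

There are 9! = 362880 arrangements.
Place the black book and the blue book at the ends in 2 ways, arrange the remaining 7 in 7! = 5040 ways: 2·5040 = 10080.
Probability = 10080/362880 = 1/36.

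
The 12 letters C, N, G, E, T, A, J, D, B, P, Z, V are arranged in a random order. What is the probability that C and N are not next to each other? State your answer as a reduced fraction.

There are 12! = 479001600 arrangements.
Arrangements with C and N adjacent: 2·11! = 79833600.
So not adjacent: 479001600 − 79833600 = 399168000, probability 399168000/479001600 = 5/6.

5/6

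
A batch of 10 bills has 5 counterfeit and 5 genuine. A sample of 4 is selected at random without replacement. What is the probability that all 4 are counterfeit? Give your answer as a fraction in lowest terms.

1/42

There are C(10,4) = 210 possible selections.
Selections with all counterfeit: C(5,4) = 5.
Probability = 5/210 = 1/42.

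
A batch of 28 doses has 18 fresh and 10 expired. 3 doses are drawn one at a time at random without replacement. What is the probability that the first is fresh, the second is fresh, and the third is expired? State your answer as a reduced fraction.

Multiply the conditional probabilities at each draw: 18/28 · 17/27 · 10/26 = 3060/19656 = 85/546.

85/546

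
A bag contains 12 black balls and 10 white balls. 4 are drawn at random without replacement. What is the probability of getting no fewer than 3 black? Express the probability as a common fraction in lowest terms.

7/19

Total selections: C(22,4) = 7315.
Favorable selections (no fewer than 3 black): C(12,3)·C(10,1) + C(12,4)·C(10,0) = 2200 + 495 = 2695.
Probability = 2695/7315 = 7/19.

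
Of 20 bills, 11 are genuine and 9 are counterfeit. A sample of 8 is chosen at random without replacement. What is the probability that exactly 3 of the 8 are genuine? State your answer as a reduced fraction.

693/4199

There are C(20,8) = 125970 ways to choose 8 from 20.
Selections with exactly 3 genuine: choose 3 of the 11 genuine and 5 of the 9 counterfeit, C(11,3)·C(9,5) = 165·126 = 20790.
Probability = 20790/125970 = 693/4199.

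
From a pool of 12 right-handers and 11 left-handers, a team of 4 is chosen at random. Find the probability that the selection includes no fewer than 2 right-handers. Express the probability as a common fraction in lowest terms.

Total selections: C(23,4) = 8855.
Count the complement (fewer than 2 right-handers): C(12,0)·C(11,4) + C(12,1)·C(11,3) = 330 + 1980 = 2310.
Probability = 1 − 2310/8855 = 6545/8855 = 17/23.

17/23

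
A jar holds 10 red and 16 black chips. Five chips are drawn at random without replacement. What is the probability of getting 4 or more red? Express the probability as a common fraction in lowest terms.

903/16445

There are C(26,5) = 65780 ways to choose the 5.
Favorable selections (4 or more red): C(10,4)·C(16,1) + C(10,5)·C(16,0) = 3360 + 252 = 3612.
Probability = 3612/65780 = 903/16445.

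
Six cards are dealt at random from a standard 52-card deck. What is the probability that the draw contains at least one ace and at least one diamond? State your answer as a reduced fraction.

6772177/20358520

There are C(52,6) = 20358520 possible draws.
By inclusion-exclusion on the complements, draws missing all aces or all diamonds: C(48,6) + C(39,6) − C(36,6) = 12271512 + 3262623 − 1947792 = 13586343.
So draws with at least one of each: 20358520 − 13586343 = 6772177, probability 6772177/20358520.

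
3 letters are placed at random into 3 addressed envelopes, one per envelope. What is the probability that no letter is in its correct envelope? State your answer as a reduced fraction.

1/3

There are 3! = 6 assignments.
By inclusion-exclusion, assignments with no fixed points: C(3,0)·3! − C(3,1)·2! + C(3,2)·1! − C(3,3)·0! = 2.
Probability = 2/6 = 1/3.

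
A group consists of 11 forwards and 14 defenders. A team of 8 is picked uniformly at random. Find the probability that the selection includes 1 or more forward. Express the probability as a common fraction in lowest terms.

32684/32775

There are C(25,8) = 1081575 ways to choose the 8.
Favorable selections (1 or more forward): C(11,1)·C(14,7) + C(11,2)·C(14,6) + C(11,3)·C(14,5) + C(11,4)·C(14,4) + C(11,5)·C(14,3) + C(11,6)·C(14,2) + C(11,7)·C(14,1) + C(11,8)·C(14,0) = 37752 + 165165 + 330330 + 330330 + 168168 + 42042 + 4620 + 165 = 1078572.
Probability = 1078572/1081575 = 32684/32775.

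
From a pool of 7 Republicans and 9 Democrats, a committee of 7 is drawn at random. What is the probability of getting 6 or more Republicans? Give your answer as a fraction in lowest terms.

Total selections: C(16,7) = 11440.
Favorable selections (6 or more Republicans): C(7,6)·C(9,1) + C(7,7)·C(9,0) = 63 + 1 = 64.
Probability = 64/11440 = 4/715.

4/715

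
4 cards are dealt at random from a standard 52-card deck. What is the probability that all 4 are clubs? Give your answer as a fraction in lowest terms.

There are C(52,4) = 270725 possible 4-card hands.
Hands that are all clubs: C(13,4) = 715.
Probability = 715/270725 = 11/4165.

11/4165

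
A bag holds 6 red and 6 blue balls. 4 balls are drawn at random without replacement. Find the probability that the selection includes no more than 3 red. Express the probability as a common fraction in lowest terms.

32/33

There are C(12,4) = 495 ways to choose the 4.
The complement is exactly 4 red: C(6,4)·C(6,0) = 15.
Probability = 1 − 15/495 = 480/495 = 32/33.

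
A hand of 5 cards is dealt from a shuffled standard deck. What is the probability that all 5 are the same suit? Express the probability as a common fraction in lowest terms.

There are C(52,5) = 2598960 possible 5-card hands.
Hands of one suit: 4 suits × C(13,5) = 4·1287 = 5148.
Probability = 5148/2598960 = 33/16660.

33/16660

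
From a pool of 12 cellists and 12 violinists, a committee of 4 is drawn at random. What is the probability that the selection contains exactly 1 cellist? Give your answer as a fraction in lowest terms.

40/161

Total number of selections: C(24,4) = 10626.
Selections with exactly 1 cellist: choose 1 of the 12 cellists and 3 of the 12 violinists, C(12,1)·C(12,3) = 12·220 = 2640.
Probability = 2640/10626 = 40/161.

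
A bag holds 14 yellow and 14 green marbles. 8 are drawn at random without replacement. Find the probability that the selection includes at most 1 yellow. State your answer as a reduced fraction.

There are C(28,8) = 3108105 ways to choose the 8.
Favorable selections (at most 1 yellow): C(14,0)·C(14,8) + C(14,1)·C(14,7) = 3003 + 48048 = 51051.
Probability = 51051/3108105 = 17/1035.

17/1035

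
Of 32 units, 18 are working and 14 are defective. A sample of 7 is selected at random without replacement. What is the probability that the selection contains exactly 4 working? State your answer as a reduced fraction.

The sample space is all 7-subsets of the 32: C(32,7) = 3365856.
Selections with exactly 4 working: choose 4 of the 18 working and 3 of the 14 defective, C(18,4)·C(14,3) = 3060·364 = 1113840.
Probability = 1113840/3365856 = 595/1798.

595/1798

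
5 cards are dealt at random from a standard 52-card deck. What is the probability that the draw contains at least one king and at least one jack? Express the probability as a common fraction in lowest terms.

6509/64974

There are C(52,5) = 2598960 possible draws.
By inclusion-exclusion on the complements, draws missing all kings or all jacks: C(48,5) + C(48,5) − C(44,5) = 1712304 + 1712304 − 1086008 = 2338600.
So draws with at least one of each: 2598960 − 2338600 = 260360, probability 260360/2598960 = 6509/64974.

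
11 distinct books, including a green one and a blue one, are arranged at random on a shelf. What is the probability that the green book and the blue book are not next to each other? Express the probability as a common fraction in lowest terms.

There are 11! = 39916800 arrangements.
Arrangements with the green book and the blue book adjacent: 2·10! = 7257600.
So not adjacent: 39916800 − 7257600 = 32659200, probability 32659200/39916800 = 9/11.

9/11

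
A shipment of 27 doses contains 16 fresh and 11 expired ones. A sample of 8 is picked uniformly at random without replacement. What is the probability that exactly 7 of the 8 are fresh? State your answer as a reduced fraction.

There are C(27,8) = 2220075 ways to choose 8 from 27.
Selections with exactly 7 fresh: choose 7 of the 16 fresh and 1 of the 11 expired, C(16,7)·C(11,1) = 11440·11 = 125840.
Probability = 125840/2220075 = 176/3105.

176/3105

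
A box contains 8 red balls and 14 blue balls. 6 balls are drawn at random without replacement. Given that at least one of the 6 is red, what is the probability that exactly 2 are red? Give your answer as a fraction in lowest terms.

Work in counts. Selections with at least one red: C(22,6) − C(14,6) = 74613 − 3003 = 71610.
Of those, selections where exactly 2 are red: C(8,2)·C(14,4) = 28·1001 = 28028.
Conditional probability = 28028/71610 = 182/465.

182/465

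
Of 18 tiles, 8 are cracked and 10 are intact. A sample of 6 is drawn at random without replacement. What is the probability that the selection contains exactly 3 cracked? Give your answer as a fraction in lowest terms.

Total number of selections: C(18,6) = 18564.
Selections with exactly 3 cracked: choose 3 of the 8 cracked and 3 of the 10 intact, C(8,3)·C(10,3) = 56·120 = 6720.
Probability = 6720/18564 = 80/221.

80/221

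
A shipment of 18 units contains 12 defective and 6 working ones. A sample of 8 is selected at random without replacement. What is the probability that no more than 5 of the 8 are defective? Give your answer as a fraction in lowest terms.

249/442

Total selections: C(18,8) = 43758.
Favorable selections (no more than 5 defective): C(12,2)·C(6,6) + C(12,3)·C(6,5) + C(12,4)·C(6,4) + C(12,5)·C(6,3) = 66 + 1320 + 7425 + 15840 = 24651.
Probability = 24651/43758 = 249/442.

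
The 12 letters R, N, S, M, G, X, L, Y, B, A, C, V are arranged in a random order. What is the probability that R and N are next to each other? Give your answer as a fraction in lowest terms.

1/6

There are 12! = 479001600 arrangements.
Treat R and N as a block: 11! arrangements of the blocks × 2 orders within the block = 2·39916800 = 79833600.
Probability = 79833600/479001600 = 1/6.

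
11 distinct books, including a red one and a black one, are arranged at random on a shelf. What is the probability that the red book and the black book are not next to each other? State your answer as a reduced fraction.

There are 11! = 39916800 arrangements.
Arrangements with the red book and the black book adjacent: 2·10! = 7257600.
So not adjacent: 39916800 − 7257600 = 32659200, probability 32659200/39916800 = 9/11.

9/11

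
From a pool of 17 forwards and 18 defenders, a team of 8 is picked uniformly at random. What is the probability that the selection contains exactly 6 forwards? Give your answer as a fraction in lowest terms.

3978/49445

Total number of selections: C(35,8) = 23535820.
Selections with exactly 6 forwards: choose 6 of the 17 forwards and 2 of the 18 defenders, C(17,6)·C(18,2) = 12376·153 = 1893528.
Probability = 1893528/23535820 = 3978/49445.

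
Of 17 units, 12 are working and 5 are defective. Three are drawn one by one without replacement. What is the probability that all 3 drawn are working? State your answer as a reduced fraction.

11/34

Multiply the conditional probabilities at each draw: 12/17 · 11/16 · 10/15 = 1320/4080 = 11/34.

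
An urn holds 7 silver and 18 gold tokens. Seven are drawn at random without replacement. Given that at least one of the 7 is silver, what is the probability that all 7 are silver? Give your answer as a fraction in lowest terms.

Work in counts. Selections with at least one silver: C(25,7) − C(18,7) = 480700 − 31824 = 448876.
Of those, selections where all 7 are silver: C(7,7) = 1.
Conditional probability = 1/448876.

1/448876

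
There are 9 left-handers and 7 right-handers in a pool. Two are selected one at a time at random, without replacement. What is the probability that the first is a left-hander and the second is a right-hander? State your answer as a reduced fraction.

21/80

Multiply the conditional probabilities at each draw: 9/16 · 7/15 = 63/240 = 21/80.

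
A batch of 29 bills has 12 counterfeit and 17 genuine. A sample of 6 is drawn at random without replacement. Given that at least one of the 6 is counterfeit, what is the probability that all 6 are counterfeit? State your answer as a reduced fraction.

33/16523

Work in counts. Selections with at least one counterfeit: C(29,6) − C(17,6) = 475020 − 12376 = 462644.
Of those, selections where all 6 are counterfeit: C(12,6) = 924.
Conditional probability = 924/462644 = 33/16523.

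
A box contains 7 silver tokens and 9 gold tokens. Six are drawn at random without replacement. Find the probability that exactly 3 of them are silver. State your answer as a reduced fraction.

There are C(16,6) = 8008 ways to choose 6 from 16.
Selections with exactly 3 silver: choose 3 of the 7 silver and 3 of the 9 gold, C(7,3)·C(9,3) = 35·84 = 2940.
Probability = 2940/8008 = 105/286.

105/286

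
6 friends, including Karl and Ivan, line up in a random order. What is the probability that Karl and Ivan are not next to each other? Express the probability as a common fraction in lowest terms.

There are 6! = 720 arrangements.
Arrangements with Karl and Ivan adjacent: 2·5! = 240.
So not adjacent: 720 − 240 = 480, probability 480/720 = 2/3.

2/3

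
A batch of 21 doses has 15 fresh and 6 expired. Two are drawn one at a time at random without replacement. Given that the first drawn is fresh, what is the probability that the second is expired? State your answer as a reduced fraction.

3/10

After removing one fresh, 20 remain: 14 fresh and 6 expired.
So the probability the next is expired is 6/20 = 3/10.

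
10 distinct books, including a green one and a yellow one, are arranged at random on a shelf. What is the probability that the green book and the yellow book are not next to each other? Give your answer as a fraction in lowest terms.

4/5

There are 10! = 3628800 arrangements.
Arrangements with the green book and the yellow book adjacent: 2·9! = 725760.
So not adjacent: 3628800 − 725760 = 2903040, probability 2903040/3628800 = 4/5.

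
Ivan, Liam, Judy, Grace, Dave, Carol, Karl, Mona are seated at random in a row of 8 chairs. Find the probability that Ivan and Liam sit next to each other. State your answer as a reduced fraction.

There are 8! = 40320 arrangements.
Treat Ivan and Liam as a block: 7! arrangements of the blocks × 2 orders within the block = 2·5040 = 10080.
Probability = 10080/40320 = 1/4.

1/4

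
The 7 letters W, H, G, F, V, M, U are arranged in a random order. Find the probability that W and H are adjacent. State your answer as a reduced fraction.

There are 7! = 5040 arrangements.
Treat W and H as a block: 6! arrangements of the blocks × 2 orders within the block = 2·720 = 1440.
Probability = 1440/5040 = 2/7.

2/7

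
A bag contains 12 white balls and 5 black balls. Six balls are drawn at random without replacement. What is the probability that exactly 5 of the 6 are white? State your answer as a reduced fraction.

495/1547

There are C(17,6) = 12376 ways to choose 6 from 17.
Selections with exactly 5 white: choose 5 of the 12 white and 1 of the 5 black, C(12,5)·C(5,1) = 792·5 = 3960.
Probability = 3960/12376 = 495/1547.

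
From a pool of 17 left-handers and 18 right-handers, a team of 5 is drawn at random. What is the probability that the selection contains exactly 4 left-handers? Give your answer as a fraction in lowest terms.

There are C(35,5) = 324632 ways to choose 5 from 35.
Selections with exactly 4 left-handers: choose 4 of the 17 left-handers and 1 of the 18 right-handers, C(17,4)·C(18,1) = 2380·18 = 42840.
Probability = 42840/324632 = 45/341.

45/341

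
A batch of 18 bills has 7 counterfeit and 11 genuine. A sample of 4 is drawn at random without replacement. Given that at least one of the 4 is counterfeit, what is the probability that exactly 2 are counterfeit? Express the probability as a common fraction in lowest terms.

Work in counts. Selections with at least one counterfeit: C(18,4) − C(11,4) = 3060 − 330 = 2730.
Of those, selections where exactly 2 are counterfeit: C(7,2)·C(11,2) = 21·55 = 1155.
Conditional probability = 1155/2730 = 11/26.

11/26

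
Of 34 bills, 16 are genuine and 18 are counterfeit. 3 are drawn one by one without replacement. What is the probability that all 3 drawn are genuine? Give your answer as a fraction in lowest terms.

35/374

Multiply the conditional probabilities at each draw: 16/34 · 15/33 · 14/32 = 3360/35904 = 35/374.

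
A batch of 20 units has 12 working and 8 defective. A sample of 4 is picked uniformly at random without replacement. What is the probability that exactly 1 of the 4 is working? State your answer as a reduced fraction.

224/1615

There are C(20,4) = 4845 ways to choose 4 from 20.
Selections with exactly 1 working: choose 1 of the 12 working and 3 of the 8 defective, C(12,1)·C(8,3) = 12·56 = 672.
Probability = 672/4845 = 224/1615.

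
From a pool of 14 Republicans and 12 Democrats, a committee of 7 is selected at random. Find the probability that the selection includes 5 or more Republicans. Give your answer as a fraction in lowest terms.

Total selections: C(26,7) = 657800.
Favorable selections (5 or more Republicans): C(14,5)·C(12,2) + C(14,6)·C(12,1) + C(14,7)·C(12,0) = 132132 + 36036 + 3432 = 171600.
Probability = 171600/657800 = 6/23.

6/23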